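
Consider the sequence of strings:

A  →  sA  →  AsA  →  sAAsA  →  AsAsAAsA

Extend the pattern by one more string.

sAAsAAsAsAAsA

This is a Fibonacci-style word recurrence s(k) = s(k−2)·s(k−1): e.g. A·sA = AsA.
Continuing: sAAsA · AsAsAAsA gives term 6.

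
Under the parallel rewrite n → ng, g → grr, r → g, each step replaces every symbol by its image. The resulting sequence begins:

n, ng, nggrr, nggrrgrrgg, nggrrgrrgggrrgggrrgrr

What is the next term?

nggrrgrrgggrrgggrrgrrgrrgggrrgrrgrrgggrrgg

Replace each of the 21 characters of nggrrgrrgggrrgggrrgrr in place — ng grr grr g g grr g g grr grr grr g g grr grr grr g g grr g g — and concatenate.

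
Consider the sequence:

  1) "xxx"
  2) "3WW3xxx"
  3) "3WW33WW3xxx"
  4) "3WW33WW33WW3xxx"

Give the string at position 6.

3WW33WW33WW33WW33WW3xxx

The strings grow by a fixed prefix 3WW3 each time.
From 3WW33WW33WW3xxx, 2 further steps: 3WW33WW33WW3xxx → 3WW33WW33WW33WW3xxx → (answer).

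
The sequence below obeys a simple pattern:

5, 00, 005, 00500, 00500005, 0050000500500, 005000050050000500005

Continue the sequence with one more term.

0050000500500005000050050000500500

This is a Fibonacci-style word recurrence s(k) = s(k−1)·s(k−2): e.g. 00·5 = 005.
The next term joins 005000050050000500005 and 0050000500500.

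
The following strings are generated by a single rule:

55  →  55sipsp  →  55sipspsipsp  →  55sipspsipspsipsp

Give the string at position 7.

55sipspsipspsipspsipspsipspsipsp

The strings grow by a fixed suffix sipsp each time.
From 55sipspsipspsipsp, 3 further steps: 55sipspsipspsipsp → 55sipspsipspsipspsipsp → 55sipspsipspsipspsipspsipsp → (answer).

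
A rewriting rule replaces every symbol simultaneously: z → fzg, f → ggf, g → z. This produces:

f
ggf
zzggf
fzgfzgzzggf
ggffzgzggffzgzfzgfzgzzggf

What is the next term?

Applying the rule to each of the 25 symbols of ggffzgzggffzgzfzgfzgzzggf gives the pieces z z ggf ggf fzg z fzg z z ggf ggf fzg z fzg ggf fzg z ggf fzg z fzg fzg z z ggf, which concatenate to the answer.

zzggfggffzgzfzgzzggfggffzgzfzgggffzgzggffzgzfzgfzgzzggf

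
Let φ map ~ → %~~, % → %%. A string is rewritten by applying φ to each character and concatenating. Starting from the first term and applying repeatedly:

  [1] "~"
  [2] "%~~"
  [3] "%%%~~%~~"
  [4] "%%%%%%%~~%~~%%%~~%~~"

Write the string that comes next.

φ(%%%%%%%~~%~~%%%~~%~~) expands symbol-by-symbol to %% %% %% %% %% %% %% %~~ %~~ %% %~~ %~~ %% %% %% %~~ %~~ %% %~~ %~~; joining the 20 pieces gives the next term.

%%%%%%%%%%%%%%%~~%~~%%%~~%~~%%%%%%%~~%~~%%%~~%~~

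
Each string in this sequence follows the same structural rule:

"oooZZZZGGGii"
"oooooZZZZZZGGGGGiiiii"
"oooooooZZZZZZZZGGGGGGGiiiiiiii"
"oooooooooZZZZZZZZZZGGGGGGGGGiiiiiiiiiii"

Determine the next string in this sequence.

Term n consists of 2n+1 o's, followed by 2n+2 Z's, followed by 2n+1 G's, followed by 3n-1 i's (n = 1, 2, …).
At n = 5 the blocks have lengths 11, 12, 11, 14.

oooooooooooZZZZZZZZZZZZGGGGGGGGGGGiiiiiiiiiiiiii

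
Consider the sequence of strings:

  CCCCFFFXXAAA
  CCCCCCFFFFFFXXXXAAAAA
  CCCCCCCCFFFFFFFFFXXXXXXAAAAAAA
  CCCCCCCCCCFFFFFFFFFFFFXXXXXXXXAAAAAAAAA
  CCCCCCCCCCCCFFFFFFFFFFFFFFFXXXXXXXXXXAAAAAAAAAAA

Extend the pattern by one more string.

CCCCCCCCCCCCCCFFFFFFFFFFFFFFFFFFXXXXXXXXXXXXAAAAAAAAAAAAA

Term n consists of 2n+2 C's, followed by 3n F's, followed by 2n X's, followed by 2n+1 A's (n = 1, 2, …).
For the next term, n = 6, so the run lengths are 14, 18, 12, 13.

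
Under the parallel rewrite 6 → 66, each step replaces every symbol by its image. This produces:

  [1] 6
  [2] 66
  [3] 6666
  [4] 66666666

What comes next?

6666666666666666

Apply φ to 66666666 symbol by symbol: 6→66, 6→66, 6→66, 6→66, 6→66, 6→66, 6→66, 6→66; joined: 66 66 66 66 66 66 66 66.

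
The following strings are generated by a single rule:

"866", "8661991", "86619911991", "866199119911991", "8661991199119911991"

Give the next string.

The strings grow by a fixed suffix 1991 each time.
Applying this once more to 8661991199119911991:

86619911991199119911991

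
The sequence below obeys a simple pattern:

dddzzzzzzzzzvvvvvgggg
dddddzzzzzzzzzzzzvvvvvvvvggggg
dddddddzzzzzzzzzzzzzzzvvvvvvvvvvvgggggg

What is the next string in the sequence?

Each string has the form d^{2n-1} z^{3n+3} v^{3n-1} g^{n+2}, where the shown terms are n = 2, 3, 4.
For the next term, n = 5, so the run lengths are 9, 18, 14, 7.

dddddddddzzzzzzzzzzzzzzzzzzvvvvvvvvvvvvvvggggggg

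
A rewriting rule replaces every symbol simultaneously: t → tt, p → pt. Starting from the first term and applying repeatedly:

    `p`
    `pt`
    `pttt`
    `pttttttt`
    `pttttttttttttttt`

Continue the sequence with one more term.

φ(pttttttttttttttt) expands symbol-by-symbol to pt tt tt tt tt tt tt tt tt tt tt tt tt tt tt tt; joining the 16 pieces gives the next term.

pttttttttttttttttttttttttttttttt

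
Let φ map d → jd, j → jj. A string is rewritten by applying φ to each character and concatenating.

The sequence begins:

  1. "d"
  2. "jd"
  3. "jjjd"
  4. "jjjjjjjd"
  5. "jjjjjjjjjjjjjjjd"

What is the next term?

Rewriting the 16 symbols of jjjjjjjjjjjjjjjd one by one yields jj jj jj jj jj jj jj jj jj jj jj jj jj jj jj jd; concatenated:

jjjjjjjjjjjjjjjjjjjjjjjjjjjjjjjd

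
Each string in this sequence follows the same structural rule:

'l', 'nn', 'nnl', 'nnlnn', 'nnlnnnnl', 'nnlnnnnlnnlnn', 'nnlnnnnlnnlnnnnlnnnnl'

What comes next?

nnlnnnnlnnlnnnnlnnnnlnnlnnnnlnnlnn

From term 3 onward, concatenate the last term with the second-to-last: nn·l = nnl, nnl·nn = nnlnn, …
So term 8 is nnlnnnnlnnlnnnnlnnnnl·nnlnnnnlnnlnn.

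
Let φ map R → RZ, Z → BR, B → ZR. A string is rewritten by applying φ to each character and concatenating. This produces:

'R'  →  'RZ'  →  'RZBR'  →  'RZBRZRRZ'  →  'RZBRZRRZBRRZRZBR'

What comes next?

Rewriting the 16 symbols of RZBRZRRZBRRZRZBR one by one yields RZ BR ZR RZ BR RZ RZ BR ZR RZ RZ BR RZ BR ZR RZ; concatenated:

RZBRZRRZBRRZRZBRZRRZRZBRRZBRZRRZ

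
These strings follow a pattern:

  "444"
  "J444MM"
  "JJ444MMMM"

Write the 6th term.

Every step adds J to the front and MM to the end of the previous string.
From JJ444MMMM, 3 further steps: JJ444MMMM → JJJ444MMMMMM → JJJJ444MMMMMMMM → (answer).

JJJJJ444MMMMMMMMMM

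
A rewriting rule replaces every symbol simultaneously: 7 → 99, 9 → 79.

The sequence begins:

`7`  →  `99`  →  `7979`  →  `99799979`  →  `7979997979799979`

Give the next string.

Rewriting the 16 symbols of 7979997979799979 one by one yields 99 79 99 79 79 79 99 79 99 79 99 79 79 79 99 79; concatenated:

99799979797999799979997979799979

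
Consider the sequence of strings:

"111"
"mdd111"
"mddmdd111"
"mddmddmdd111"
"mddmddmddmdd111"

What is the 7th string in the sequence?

mddmddmddmddmddmdd111

Each term is the previous one with mdd prepended.
From mddmddmddmdd111, 2 further steps: mddmddmddmdd111 → mddmddmddmddmdd111 → (answer).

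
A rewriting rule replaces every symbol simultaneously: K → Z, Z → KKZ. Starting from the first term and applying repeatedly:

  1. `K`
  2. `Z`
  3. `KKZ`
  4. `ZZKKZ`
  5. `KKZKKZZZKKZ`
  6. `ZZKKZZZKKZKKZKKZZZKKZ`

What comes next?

KKZKKZZZKKZKKZKKZZZKKZZZKKZZZKKZKKZKKZZZKKZ

Applying the rule to each of the 21 symbols of ZZKKZZZKKZKKZKKZZZKKZ gives the pieces KKZ KKZ Z Z KKZ KKZ KKZ Z Z KKZ Z Z KKZ Z Z KKZ KKZ KKZ Z Z KKZ, which concatenate to the answer.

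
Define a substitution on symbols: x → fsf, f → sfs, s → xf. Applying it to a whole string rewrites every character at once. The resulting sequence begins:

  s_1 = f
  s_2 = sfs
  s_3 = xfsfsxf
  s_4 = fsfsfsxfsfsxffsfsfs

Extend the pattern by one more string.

Applying the rule to each of the 19 symbols of fsfsfsxfsfsxffsfsfs gives the pieces sfs xf sfs xf sfs xf fsf sfs xf sfs xf fsf sfs sfs xf sfs xf sfs xf, which concatenate to the answer.

sfsxfsfsxfsfsxffsfsfsxfsfsxffsfsfssfsxfsfsxfsfsxf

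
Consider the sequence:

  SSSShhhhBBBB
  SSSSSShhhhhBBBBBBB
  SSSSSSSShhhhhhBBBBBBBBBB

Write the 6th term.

The n-th term is 2n+2 S's then n+3 h's then 3n+1 B's (n = 1, 2, …).
Setting n = 6 gives 14, 9, 19 characters in each block.

SSSSSSSSSSSSSShhhhhhhhhBBBBBBBBBBBBBBBBBBB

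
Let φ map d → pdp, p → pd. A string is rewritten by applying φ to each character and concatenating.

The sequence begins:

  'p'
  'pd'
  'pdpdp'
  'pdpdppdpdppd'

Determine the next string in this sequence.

Apply φ to pdpdppdpdppd symbol by symbol: p→pd, d→pdp, p→pd, d→pdp, p→pd, p→pd, d→pdp, p→pd, d→pdp, p→pd, p→pd, d→pdp; joined: pd pdp pd pdp pd pd pdp pd pdp pd pd pdp.

pdpdppdpdppdpdpdppdpdppdpdpdp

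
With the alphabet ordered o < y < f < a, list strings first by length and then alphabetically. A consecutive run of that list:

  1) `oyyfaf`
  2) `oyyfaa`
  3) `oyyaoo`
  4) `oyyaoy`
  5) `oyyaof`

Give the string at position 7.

oyyayo

Continuing the enumeration 2 steps past oyyaof: oyyaof → oyyaoa → (answer).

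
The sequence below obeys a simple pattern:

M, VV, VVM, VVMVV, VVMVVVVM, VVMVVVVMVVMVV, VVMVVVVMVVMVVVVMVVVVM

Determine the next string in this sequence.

VVMVVVVMVVMVVVVMVVVVMVVMVVVVMVVMVV

From term 3 onward, concatenate the last term with the second-to-last: VV·M = VVM, VVM·VV = VVMVV, …
Continuing: VVMVVVVMVVMVVVVMVVVVM · VVMVVVVMVVMVV gives term 8.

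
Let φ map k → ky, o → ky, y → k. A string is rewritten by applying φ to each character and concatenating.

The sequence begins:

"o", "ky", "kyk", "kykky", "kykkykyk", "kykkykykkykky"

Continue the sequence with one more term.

kykkykykkykkykykkykyk

φ(kykkykykkykky) expands symbol-by-symbol to ky k ky ky k ky k ky ky k ky ky k; joining the 13 pieces gives the next term.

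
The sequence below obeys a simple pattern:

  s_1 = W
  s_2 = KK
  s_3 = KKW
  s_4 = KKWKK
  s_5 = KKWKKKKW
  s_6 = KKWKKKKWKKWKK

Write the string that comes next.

KKWKKKKWKKWKKKKWKKKKW

Each term (from the third on) is the previous term followed by the one before it: term 3 = KK·W = KKW.
The next term joins KKWKKKKWKKWKK and KKWKKKKW.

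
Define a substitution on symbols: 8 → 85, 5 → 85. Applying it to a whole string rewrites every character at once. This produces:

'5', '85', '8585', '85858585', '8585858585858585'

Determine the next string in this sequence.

85858585858585858585858585858585

Applying the rule to each of the 16 symbols of 8585858585858585 gives the pieces 85 85 85 85 85 85 85 85 85 85 85 85 85 85 85 85, which concatenate to the answer.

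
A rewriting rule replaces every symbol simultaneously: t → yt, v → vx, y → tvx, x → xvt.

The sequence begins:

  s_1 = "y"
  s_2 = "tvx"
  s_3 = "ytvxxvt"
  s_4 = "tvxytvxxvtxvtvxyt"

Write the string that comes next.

Applying the rule to each of the 17 symbols of tvxytvxxvtxvtvxyt gives the pieces yt vx xvt tvx yt vx xvt xvt vx yt xvt vx yt vx xvt tvx yt, which concatenate to the answer.

ytvxxvttvxytvxxvtxvtvxytxvtvxytvxxvttvxyt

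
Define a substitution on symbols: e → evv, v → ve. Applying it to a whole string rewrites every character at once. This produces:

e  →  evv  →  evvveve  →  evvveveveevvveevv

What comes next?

evvveveveevvveevvveevvevvveveveevvevvveve

Applying the rule to each of the 17 symbols of evvveveveevvveevv gives the pieces evv ve ve ve evv ve evv ve evv evv ve ve ve evv evv ve ve, which concatenate to the answer.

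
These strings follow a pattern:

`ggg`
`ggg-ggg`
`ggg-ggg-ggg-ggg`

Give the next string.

s(k+1) = s(k)·-·s(k) — each term doubles the last with '-' between the halves.
Doubling ggg-ggg-ggg-ggg with '-' between the halves:

ggg-ggg-ggg-ggg-ggg-ggg-ggg-ggg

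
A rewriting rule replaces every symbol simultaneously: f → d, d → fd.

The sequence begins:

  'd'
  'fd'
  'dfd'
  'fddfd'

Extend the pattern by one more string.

dfdfddfd

Apply φ to fddfd symbol by symbol: f→d, d→fd, d→fd, f→d, d→fd; joined: d fd fd d fd.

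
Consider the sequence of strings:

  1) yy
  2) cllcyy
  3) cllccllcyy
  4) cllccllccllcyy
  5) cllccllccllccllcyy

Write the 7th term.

Every step adds cllc at the front: s(k+1) = cllc·s(k).
From cllccllccllccllcyy, 2 further steps: cllccllccllccllcyy → cllccllccllccllccllcyy → (answer).

cllccllccllccllccllccllcyy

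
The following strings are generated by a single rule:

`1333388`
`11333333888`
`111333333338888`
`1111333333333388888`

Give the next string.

Each string has the form 1^{n} 3^{2n+2} 8^{n+1} (n = 1, 2, …).
At n = 5 the blocks have lengths 5, 12, 6.

11111333333333333888888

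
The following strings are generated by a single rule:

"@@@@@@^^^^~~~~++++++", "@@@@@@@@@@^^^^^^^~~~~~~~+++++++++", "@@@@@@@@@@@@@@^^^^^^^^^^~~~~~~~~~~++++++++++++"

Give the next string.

@@@@@@@@@@@@@@@@@@^^^^^^^^^^^^^~~~~~~~~~~~~~+++++++++++++++

Each string has the form @^{4n-2} ^^{3n-2} ~^{3n-2} +^{3n}, where the shown terms are n = 2, 3, 4.
For the next term, n = 5, so the run lengths are 18, 13, 13, 15.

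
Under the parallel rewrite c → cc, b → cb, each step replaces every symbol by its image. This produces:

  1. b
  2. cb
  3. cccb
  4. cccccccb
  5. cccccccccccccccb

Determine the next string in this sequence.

Replace each of the 16 characters of cccccccccccccccb in place — cc cc cc cc cc cc cc cc cc cc cc cc cc cc cc cb — and concatenate.

cccccccccccccccccccccccccccccccb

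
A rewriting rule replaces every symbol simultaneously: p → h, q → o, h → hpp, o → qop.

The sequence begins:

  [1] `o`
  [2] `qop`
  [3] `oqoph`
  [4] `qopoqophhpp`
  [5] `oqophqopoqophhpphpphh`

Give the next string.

qopoqophhppoqophqopoqophhpphpphhhpphhhpphpp

Replace each of the 21 characters of oqophqopoqophhpphpphh in place — qop o qop h hpp o qop h qop o qop h hpp hpp h h hpp h h hpp hpp — and concatenate.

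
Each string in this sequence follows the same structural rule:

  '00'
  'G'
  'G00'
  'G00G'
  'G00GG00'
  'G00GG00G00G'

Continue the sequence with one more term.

G00GG00G00GG00GG00

Each term (from the third on) is the previous term followed by the one before it: term 3 = G·00 = G00.
Continuing: G00GG00G00G · G00GG00 gives term 7.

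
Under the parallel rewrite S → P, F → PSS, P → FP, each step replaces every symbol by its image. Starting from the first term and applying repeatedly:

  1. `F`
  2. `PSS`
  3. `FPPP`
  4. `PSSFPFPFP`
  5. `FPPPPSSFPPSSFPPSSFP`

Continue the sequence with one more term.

Rewriting the 19 symbols of FPPPPSSFPPSSFPPSSFP one by one yields PSS FP FP FP FP P P PSS FP FP P P PSS FP FP P P PSS FP; concatenated:

PSSFPFPFPFPPPPSSFPFPPPPSSFPFPPPPSSFP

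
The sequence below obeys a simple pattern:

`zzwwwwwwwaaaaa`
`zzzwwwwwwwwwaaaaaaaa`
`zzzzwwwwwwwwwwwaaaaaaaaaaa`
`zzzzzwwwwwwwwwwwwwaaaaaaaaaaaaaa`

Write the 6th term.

Reading off run lengths: z runs 2, 3, 4, 5; w runs 7, 9, 11, 13; a runs 5, 8, 11, 14 — each is linear in n, where the shown terms are n = 2, 3, 4, 5.
Setting n = 7 gives 7, 17, 20 characters in each block.

zzzzzzzwwwwwwwwwwwwwwwwwaaaaaaaaaaaaaaaaaaaa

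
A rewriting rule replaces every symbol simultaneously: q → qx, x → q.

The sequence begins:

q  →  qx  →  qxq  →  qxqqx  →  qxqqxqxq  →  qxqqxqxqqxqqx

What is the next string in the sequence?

Rewriting the 13 symbols of qxqqxqxqqxqqx one by one yields qx q qx qx q qx q qx qx q qx qx q; concatenated:

qxqqxqxqqxqqxqxqqxqxq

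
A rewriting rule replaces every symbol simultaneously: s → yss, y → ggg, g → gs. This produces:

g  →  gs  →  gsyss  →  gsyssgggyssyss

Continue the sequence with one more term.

gsyssgggyssyssgsgsgsgggyssyssgggyssyss

φ(gsyssgggyssyss) expands symbol-by-symbol to gs yss ggg yss yss gs gs gs ggg yss yss ggg yss yss; joining the 14 pieces gives the next term.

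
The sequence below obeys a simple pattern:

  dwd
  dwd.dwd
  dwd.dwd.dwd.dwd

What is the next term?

Each string is two copies of the previous one joined by '.'.
Doubling dwd.dwd.dwd.dwd with '.' between the halves:

dwd.dwd.dwd.dwd.dwd.dwd.dwd.dwd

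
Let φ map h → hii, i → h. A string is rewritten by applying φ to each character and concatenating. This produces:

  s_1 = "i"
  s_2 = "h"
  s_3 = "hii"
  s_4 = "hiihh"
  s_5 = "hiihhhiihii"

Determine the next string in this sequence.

Apply φ to hiihhhiihii symbol by symbol: h→hii, i→h, i→h, h→hii, h→hii, h→hii, i→h, i→h, h→hii, i→h, i→h; joined: hii h h hii hii hii h h hii h h.

hiihhhiihiihiihhhiihh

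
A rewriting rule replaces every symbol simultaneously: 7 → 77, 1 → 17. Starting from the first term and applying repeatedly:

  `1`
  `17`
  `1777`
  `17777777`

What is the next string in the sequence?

Apply φ to 17777777 symbol by symbol: 1→17, 7→77, 7→77, 7→77, 7→77, 7→77, 7→77, 7→77; joined: 17 77 77 77 77 77 77 77.

1777777777777777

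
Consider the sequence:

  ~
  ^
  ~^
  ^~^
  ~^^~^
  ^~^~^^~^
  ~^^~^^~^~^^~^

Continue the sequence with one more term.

Each term (from the third on) is the two preceding terms concatenated in order: term 3 = ~·^ = ~^.
So term 8 is ^~^~^^~^·~^^~^^~^~^^~^.

^~^~^^~^~^^~^^~^~^^~^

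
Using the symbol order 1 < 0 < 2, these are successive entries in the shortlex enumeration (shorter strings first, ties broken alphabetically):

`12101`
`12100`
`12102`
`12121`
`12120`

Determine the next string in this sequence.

The successor of 12120 increments the rightmost position that isn't already 2 and resets every position after it to 1.

12122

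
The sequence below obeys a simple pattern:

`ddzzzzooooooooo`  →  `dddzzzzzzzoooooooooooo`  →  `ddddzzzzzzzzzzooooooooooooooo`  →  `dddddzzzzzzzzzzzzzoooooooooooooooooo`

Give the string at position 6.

dddddddzzzzzzzzzzzzzzzzzzzoooooooooooooooooooooooo

Reading off run lengths: d runs 2, 3, 4, 5; z runs 4, 7, 10, 13; o runs 9, 12, 15, 18 — each is linear in n, where the shown terms are n = 2, 3, 4, 5.
Setting n = 7 gives 7, 19, 24 characters in each block.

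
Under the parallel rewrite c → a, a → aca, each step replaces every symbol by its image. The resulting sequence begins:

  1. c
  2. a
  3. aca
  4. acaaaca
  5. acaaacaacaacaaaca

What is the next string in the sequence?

Rewriting the 17 symbols of acaaacaacaacaaaca one by one yields aca a aca aca aca a aca aca a aca aca a aca aca aca a aca; concatenated:

acaaacaacaacaaacaacaaacaacaaacaacaacaaaca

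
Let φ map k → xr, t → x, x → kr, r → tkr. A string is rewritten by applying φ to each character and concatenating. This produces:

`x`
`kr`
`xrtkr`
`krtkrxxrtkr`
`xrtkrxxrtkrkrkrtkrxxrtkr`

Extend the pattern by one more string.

krtkrxxrtkrkrkrtkrxxrtkrxrtkrxrtkrxxrtkrkrkrtkrxxrtkr

φ(xrtkrxxrtkrkrkrtkrxxrtkr) expands symbol-by-symbol to kr tkr x xr tkr kr kr tkr x xr tkr xr tkr xr tkr x xr tkr kr kr tkr x xr tkr; joining the 24 pieces gives the next term.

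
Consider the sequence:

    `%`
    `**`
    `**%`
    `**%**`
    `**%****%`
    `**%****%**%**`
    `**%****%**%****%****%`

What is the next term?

**%****%**%****%****%**%****%**%**

From term 3 onward, concatenate the last term with the second-to-last: **·% = **%, **%·** = **%**, …
So term 8 is **%****%**%****%****%·**%****%**%**.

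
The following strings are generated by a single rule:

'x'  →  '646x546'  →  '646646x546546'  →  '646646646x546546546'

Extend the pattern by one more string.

s(k+1) = 646·s(k)·546, so each term gains 646 as a prefix and 546 as a suffix.
Applying this once more to 646646646x546546546:

646646646646x546546546546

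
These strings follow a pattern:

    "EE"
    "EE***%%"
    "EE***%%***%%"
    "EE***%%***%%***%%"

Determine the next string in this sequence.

Each term is the previous one with ***%% appended.
One more step from EE***%%***%%***%% gives the answer.

EE***%%***%%***%%***%%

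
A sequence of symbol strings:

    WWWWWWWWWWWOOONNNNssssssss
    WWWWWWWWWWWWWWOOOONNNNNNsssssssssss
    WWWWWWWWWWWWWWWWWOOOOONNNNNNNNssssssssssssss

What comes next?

Each string has the form W^{3n+2} O^{n} N^{2n-2} s^{3n-1}, where the shown terms are n = 3, 4, 5.
Setting n = 6 gives 20, 6, 10, 17 characters in each block.

WWWWWWWWWWWWWWWWWWWWOOOOOONNNNNNNNNNsssssssssssssssss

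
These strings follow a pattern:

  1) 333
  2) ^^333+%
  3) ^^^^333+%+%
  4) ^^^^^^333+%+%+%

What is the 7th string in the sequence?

^^^^^^^^^^^^333+%+%+%+%+%+%

s(k+1) = ^^·s(k)·+%, so each term gains ^^ as a prefix and +% as a suffix.
From ^^^^^^333+%+%+%, 3 further steps: ^^^^^^333+%+%+% → ^^^^^^^^333+%+%+%+% → ^^^^^^^^^^333+%+%+%+%+% → (answer).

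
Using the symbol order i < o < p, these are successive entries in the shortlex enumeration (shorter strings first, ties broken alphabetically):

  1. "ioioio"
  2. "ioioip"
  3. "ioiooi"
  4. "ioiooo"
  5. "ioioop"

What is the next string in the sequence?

ioiopi

Find the rightmost character of ioioop below p, bump it to the next letter, and reset everything to its right to i.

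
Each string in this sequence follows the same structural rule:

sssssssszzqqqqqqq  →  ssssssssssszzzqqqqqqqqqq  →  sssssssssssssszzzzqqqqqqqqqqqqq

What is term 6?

ssssssssssssssssssssssszzzzzzzqqqqqqqqqqqqqqqqqqqqqq

Each string has the form s^{3n+2} z^{n} q^{3n+1}, where the shown terms are n = 2, 3, 4.
At n = 7 the blocks have lengths 23, 7, 22.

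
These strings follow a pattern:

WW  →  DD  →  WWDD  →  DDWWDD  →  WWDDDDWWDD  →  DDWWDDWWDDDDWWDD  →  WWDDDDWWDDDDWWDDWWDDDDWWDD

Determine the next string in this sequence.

From term 3 onward, concatenate the second-to-last term with the last: WW·DD = WWDD, DD·WWDD = DDWWDD, …
So term 8 is DDWWDDWWDDDDWWDD·WWDDDDWWDDDDWWDDWWDDDDWWDD.

DDWWDDWWDDDDWWDDWWDDDDWWDDDDWWDDWWDDDDWWDD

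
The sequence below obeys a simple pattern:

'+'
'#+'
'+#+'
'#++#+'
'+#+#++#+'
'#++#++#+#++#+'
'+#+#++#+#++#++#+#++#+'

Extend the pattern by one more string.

From term 3 onward, concatenate the second-to-last term with the last: +·#+ = +#+, #+·+#+ = #++#+, …
The next term joins #++#++#+#++#+ and +#+#++#+#++#++#+#++#+.

#++#++#+#++#++#+#++#+#++#++#+#++#+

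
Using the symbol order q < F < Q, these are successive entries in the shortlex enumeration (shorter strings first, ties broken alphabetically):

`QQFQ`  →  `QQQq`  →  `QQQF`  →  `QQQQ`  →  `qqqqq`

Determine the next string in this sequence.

The successor of qqqqq increments the rightmost position that isn't already Q and resets every position after it to q.

qqqqF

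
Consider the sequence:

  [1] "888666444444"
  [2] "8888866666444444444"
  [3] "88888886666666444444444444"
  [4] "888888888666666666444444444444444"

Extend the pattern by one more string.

Term n consists of 2n+1 8's, followed by 2n+1 6's, followed by 3n+3 4's (n = 1, 2, …).
At n = 5 the blocks have lengths 11, 11, 18.

8888888888866666666666444444444444444444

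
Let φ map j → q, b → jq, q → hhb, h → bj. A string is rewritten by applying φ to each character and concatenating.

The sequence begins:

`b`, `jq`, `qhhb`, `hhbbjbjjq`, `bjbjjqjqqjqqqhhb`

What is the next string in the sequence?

φ(bjbjjqjqqjqqqhhb) expands symbol-by-symbol to jq q jq q q hhb q hhb hhb q hhb hhb hhb bj bj jq; joining the 16 pieces gives the next term.

jqqjqqqhhbqhhbhhbqhhbhhbhhbbjbjjq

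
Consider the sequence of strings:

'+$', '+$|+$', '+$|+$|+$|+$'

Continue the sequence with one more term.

Every step duplicates the string with '|' between the halves.
One more doubling of +$|+$|+$|+$ gives the answer.

+$|+$|+$|+$|+$|+$|+$|+$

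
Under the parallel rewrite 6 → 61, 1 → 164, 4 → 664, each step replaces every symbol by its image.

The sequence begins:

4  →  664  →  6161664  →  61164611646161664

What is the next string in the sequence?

Rewriting the 17 symbols of 61164611646161664 one by one yields 61 164 164 61 664 61 164 164 61 664 61 164 61 164 61 61 664; concatenated:

6116416461664611641646166461164611646161664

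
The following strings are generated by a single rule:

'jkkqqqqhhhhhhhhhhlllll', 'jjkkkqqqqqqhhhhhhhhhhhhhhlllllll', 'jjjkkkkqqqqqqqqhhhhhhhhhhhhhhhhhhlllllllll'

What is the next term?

The n-th term is n-1 j's then n k's then 2n q's then 4n+2 h's then 2n+1 l's, where the shown terms are n = 2, 3, 4.
At n = 5 the blocks have lengths 4, 5, 10, 22, 11.

jjjjkkkkkqqqqqqqqqqhhhhhhhhhhhhhhhhhhhhhhlllllllllll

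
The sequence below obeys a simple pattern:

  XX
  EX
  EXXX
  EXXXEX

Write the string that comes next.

Each term (from the third on) is the previous term followed by the one before it: term 3 = EX·XX = EXXX.
The next term joins EXXXEX and EXXX.

EXXXEXEXXX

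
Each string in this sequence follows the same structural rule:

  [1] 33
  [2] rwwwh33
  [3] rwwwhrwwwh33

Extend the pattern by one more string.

The strings grow by a fixed prefix rwwwh each time.
Applying this once more to rwwwhrwwwh33:

rwwwhrwwwhrwwwh33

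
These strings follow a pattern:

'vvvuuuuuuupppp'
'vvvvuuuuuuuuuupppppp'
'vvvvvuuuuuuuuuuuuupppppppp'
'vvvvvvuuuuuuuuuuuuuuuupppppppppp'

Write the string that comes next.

vvvvvvvuuuuuuuuuuuuuuuuuuupppppppppppp

Term n consists of n+1 v's, followed by 3n+1 u's, followed by 2n p's, where the shown terms are n = 2, 3, 4, 5.
At n = 6 the blocks have lengths 7, 19, 12.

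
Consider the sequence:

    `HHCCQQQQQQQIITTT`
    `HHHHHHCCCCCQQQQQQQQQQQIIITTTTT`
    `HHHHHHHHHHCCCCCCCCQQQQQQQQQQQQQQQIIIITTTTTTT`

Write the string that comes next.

The n-th term is 4n-2 H's then 3n-1 C's then 4n+3 Q's then n+1 I's then 2n+1 T's (n = 1, 2, …).
At n = 4 the blocks have lengths 14, 11, 19, 5, 9.

HHHHHHHHHHHHHHCCCCCCCCCCCQQQQQQQQQQQQQQQQQQQIIIIITTTTTTTTT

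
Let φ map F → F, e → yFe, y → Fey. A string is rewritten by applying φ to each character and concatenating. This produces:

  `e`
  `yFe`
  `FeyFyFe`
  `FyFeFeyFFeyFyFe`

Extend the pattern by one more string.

Replace each of the 15 characters of FyFeFeyFFeyFyFe in place — F Fey F yFe F yFe Fey F F yFe Fey F Fey F yFe — and concatenate.

FFeyFyFeFyFeFeyFFyFeFeyFFeyFyFe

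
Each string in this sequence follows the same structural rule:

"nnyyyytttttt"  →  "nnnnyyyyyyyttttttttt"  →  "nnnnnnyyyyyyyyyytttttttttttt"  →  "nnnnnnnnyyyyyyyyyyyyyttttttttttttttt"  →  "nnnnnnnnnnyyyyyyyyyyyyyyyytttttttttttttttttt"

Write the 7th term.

Reading off run lengths: n runs 2, 4, 6, 8, 10; y runs 4, 7, 10, 13, 16; t runs 6, 9, 12, 15, 18 — each is linear in n (n = 1, 2, …).
For term 7, n = 7, so the run lengths are 14, 22, 24.

nnnnnnnnnnnnnnyyyyyyyyyyyyyyyyyyyyyytttttttttttttttttttttttt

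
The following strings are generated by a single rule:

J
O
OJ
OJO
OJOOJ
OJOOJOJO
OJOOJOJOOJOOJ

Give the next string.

This is a Fibonacci-style word recurrence s(k) = s(k−1)·s(k−2): e.g. O·J = OJ.
So term 8 is OJOOJOJOOJOOJ·OJOOJOJO.

OJOOJOJOOJOOJOJOOJOJO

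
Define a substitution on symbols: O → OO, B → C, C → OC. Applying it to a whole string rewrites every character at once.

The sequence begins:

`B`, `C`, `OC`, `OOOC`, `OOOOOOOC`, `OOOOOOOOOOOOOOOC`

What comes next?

Rewriting the 16 symbols of OOOOOOOOOOOOOOOC one by one yields OO OO OO OO OO OO OO OO OO OO OO OO OO OO OO OC; concatenated:

OOOOOOOOOOOOOOOOOOOOOOOOOOOOOOOC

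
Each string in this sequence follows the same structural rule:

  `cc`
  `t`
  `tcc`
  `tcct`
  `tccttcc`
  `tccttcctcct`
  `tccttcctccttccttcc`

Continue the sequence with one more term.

tccttcctccttccttcctccttcctcct

This is a Fibonacci-style word recurrence s(k) = s(k−1)·s(k−2): e.g. t·cc = tcc.
So term 8 is tccttcctccttccttcc·tccttcctcct.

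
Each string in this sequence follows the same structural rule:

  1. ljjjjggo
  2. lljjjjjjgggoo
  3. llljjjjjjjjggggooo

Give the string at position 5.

The n-th term is n l's then 2n+2 j's then n+1 g's then n o's (n = 1, 2, …).
For term 5, n = 5, so the run lengths are 5, 12, 6, 5.

llllljjjjjjjjjjjjggggggooooo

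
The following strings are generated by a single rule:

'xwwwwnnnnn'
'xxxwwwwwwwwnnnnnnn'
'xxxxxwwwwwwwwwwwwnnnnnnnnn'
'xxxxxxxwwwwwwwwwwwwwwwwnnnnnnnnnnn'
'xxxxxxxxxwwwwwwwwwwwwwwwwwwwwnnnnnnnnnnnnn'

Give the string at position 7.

xxxxxxxxxxxxxwwwwwwwwwwwwwwwwwwwwwwwwwwwwnnnnnnnnnnnnnnnnn

Each string has the form x^{2n-1} w^{4n} n^{2n+3} (n = 1, 2, …).
For term 7, n = 7, so the run lengths are 13, 28, 17.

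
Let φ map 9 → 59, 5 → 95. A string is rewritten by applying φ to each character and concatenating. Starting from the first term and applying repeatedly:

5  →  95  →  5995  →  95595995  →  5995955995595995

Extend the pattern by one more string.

95595995599595595995955995595995

Replace each of the 16 characters of 5995955995595995 in place — 95 59 59 95 59 95 95 59 59 95 95 59 95 59 59 95 — and concatenate.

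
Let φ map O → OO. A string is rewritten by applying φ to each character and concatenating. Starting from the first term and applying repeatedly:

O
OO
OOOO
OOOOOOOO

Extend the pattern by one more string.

Apply φ to OOOOOOOO symbol by symbol: O→OO, O→OO, O→OO, O→OO, O→OO, O→OO, O→OO, O→OO; joined: OO OO OO OO OO OO OO OO.

OOOOOOOOOOOOOOOO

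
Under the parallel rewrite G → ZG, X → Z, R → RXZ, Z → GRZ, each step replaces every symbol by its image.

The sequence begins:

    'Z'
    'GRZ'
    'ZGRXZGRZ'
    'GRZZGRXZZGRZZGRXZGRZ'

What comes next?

Rewriting the 20 symbols of GRZZGRXZZGRZZGRXZGRZ one by one yields ZG RXZ GRZ GRZ ZG RXZ Z GRZ GRZ ZG RXZ GRZ GRZ ZG RXZ Z GRZ ZG RXZ GRZ; concatenated:

ZGRXZGRZGRZZGRXZZGRZGRZZGRXZGRZGRZZGRXZZGRZZGRXZGRZ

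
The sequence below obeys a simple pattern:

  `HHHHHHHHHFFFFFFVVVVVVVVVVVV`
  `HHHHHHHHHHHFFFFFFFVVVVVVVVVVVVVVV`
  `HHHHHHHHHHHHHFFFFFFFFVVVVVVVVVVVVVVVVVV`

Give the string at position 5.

HHHHHHHHHHHHHHHHHFFFFFFFFFFVVVVVVVVVVVVVVVVVVVVVVVV

Reading off run lengths: H runs 9, 11, 13; F runs 6, 7, 8; V runs 12, 15, 18 — each is linear in n, where the shown terms are n = 3, 4, 5.
At n = 7 the blocks have lengths 17, 10, 24.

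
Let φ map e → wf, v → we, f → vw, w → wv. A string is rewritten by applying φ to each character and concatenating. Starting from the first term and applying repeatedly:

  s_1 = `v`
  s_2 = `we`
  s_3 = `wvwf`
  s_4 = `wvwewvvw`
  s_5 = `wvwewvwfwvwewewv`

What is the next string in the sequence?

wvwewvwfwvwewvvwwvwewvwfwvwfwvwe

Replace each of the 16 characters of wvwewvwfwvwewewv in place — wv we wv wf wv we wv vw wv we wv wf wv wf wv we — and concatenate.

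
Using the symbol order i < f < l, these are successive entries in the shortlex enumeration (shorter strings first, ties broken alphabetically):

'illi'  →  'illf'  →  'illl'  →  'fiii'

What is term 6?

Continuing the enumeration 2 steps past fiii: fiii → fiif → (answer).

fiil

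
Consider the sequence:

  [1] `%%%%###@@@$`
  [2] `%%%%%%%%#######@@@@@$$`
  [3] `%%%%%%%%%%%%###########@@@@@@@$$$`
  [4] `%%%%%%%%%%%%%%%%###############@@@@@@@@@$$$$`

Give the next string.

%%%%%%%%%%%%%%%%%%%%###################@@@@@@@@@@@$$$$$

The n-th term is 4n %'s then 4n-1 #'s then 2n+1 @'s then n $'s (n = 1, 2, …).
Setting n = 5 gives 20, 19, 11, 5 characters in each block.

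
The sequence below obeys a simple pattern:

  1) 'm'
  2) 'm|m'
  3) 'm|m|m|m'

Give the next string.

m|m|m|m|m|m|m|m

Each string is two copies of the previous one joined by '|'.
One more doubling of m|m|m|m gives the answer.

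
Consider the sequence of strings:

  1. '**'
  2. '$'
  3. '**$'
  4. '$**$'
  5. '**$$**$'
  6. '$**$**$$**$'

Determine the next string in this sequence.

**$$**$$**$**$$**$

This is a Fibonacci-style word recurrence s(k) = s(k−2)·s(k−1): e.g. **·$ = **$.
So term 7 is **$$**$·$**$**$$**$.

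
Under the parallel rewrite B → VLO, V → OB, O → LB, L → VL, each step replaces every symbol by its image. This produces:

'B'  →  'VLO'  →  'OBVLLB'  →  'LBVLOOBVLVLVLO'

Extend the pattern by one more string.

Rewriting the 14 symbols of LBVLOOBVLVLVLO one by one yields VL VLO OB VL LB LB VLO OB VL OB VL OB VL LB; concatenated:

VLVLOOBVLLBLBVLOOBVLOBVLOBVLLB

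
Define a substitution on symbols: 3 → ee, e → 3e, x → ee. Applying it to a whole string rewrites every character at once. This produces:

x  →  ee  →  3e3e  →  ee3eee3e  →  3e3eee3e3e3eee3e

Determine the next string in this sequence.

φ(3e3eee3e3e3eee3e) expands symbol-by-symbol to ee 3e ee 3e 3e 3e ee 3e ee 3e ee 3e 3e 3e ee 3e; joining the 16 pieces gives the next term.

ee3eee3e3e3eee3eee3eee3e3e3eee3e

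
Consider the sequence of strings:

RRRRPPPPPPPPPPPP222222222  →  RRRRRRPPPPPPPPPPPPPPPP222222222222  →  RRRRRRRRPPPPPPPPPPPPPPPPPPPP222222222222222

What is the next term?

RRRRRRRRRRPPPPPPPPPPPPPPPPPPPPPPPP222222222222222222

Reading off run lengths: R runs 4, 6, 8; P runs 12, 16, 20; 2 runs 9, 12, 15 — each is linear in n, where the shown terms are n = 3, 4, 5.
At n = 6 the blocks have lengths 10, 24, 18.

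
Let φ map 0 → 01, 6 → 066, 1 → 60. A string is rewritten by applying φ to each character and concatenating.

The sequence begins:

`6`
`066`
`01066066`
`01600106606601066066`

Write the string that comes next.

0160066010160010660660106606601600106606601066066

Applying the rule to each of the 20 symbols of 01600106606601066066 gives the pieces 01 60 066 01 01 60 01 066 066 01 066 066 01 60 01 066 066 01 066 066, which concatenate to the answer.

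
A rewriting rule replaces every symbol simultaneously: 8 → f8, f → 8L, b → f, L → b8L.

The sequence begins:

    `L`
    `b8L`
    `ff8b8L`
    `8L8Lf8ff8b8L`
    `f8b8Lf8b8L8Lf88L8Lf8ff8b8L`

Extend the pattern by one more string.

Rewriting the 26 symbols of f8b8Lf8b8L8Lf88L8Lf8ff8b8L one by one yields 8L f8 f f8 b8L 8L f8 f f8 b8L f8 b8L 8L f8 f8 b8L f8 b8L 8L f8 8L 8L f8 f f8 b8L; concatenated:

8Lf8ff8b8L8Lf8ff8b8Lf8b8L8Lf8f8b8Lf8b8L8Lf88L8Lf8ff8b8L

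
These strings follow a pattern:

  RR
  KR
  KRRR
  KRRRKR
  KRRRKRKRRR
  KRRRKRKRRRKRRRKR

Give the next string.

From term 3 onward, concatenate the last term with the second-to-last: KR·RR = KRRR, KRRR·KR = KRRRKR, …
Continuing: KRRRKRKRRRKRRRKR · KRRRKRKRRR gives term 7.

KRRRKRKRRRKRRRKRKRRRKRKRRR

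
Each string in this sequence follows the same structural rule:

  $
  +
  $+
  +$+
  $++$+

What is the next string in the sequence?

Each term (from the third on) is the two preceding terms concatenated in order: term 3 = $·+ = $+.
So term 6 is +$+·$++$+.

+$+$++$+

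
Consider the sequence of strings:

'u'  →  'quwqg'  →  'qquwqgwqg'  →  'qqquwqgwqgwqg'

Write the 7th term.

qqqqqquwqgwqgwqgwqgwqgwqg

Every step adds q to the front and wqg to the end of the previous string.
From qqquwqgwqgwqg, 3 further steps: qqquwqgwqgwqg → qqqquwqgwqgwqgwqg → qqqqquwqgwqgwqgwqgwqg → (answer).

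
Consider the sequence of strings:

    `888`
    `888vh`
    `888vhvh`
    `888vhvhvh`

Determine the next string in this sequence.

Every step adds vh to the end: s(k+1) = s(k)·vh.
One more step from 888vhvhvh gives the answer.

888vhvhvhvh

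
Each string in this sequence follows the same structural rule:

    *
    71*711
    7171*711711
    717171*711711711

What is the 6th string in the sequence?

Each term wraps the previous one in 71 on the left and 711 on the right.
From 717171*711711711, 2 further steps: 717171*711711711 → 71717171*711711711711 → (answer).

7171717171*711711711711711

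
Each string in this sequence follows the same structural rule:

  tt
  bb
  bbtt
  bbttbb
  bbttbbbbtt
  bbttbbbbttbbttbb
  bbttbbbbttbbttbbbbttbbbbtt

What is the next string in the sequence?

bbttbbbbttbbttbbbbttbbbbttbbttbbbbttbbttbb

From term 3 onward, concatenate the last term with the second-to-last: bb·tt = bbtt, bbtt·bb = bbttbb, …
The next term joins bbttbbbbttbbttbbbbttbbbbtt and bbttbbbbttbbttbb.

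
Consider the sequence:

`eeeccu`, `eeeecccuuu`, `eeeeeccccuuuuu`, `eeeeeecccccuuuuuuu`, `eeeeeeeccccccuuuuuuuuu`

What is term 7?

The n-th term is n+2 e's then n+1 c's then 2n-1 u's (n = 1, 2, …).
Setting n = 7 gives 9, 8, 13 characters in each block.

eeeeeeeeeccccccccuuuuuuuuuuuuu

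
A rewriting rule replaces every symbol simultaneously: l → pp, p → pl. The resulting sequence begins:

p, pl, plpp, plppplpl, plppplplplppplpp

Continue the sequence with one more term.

plppplplplppplppplppplplplppplpl

φ(plppplplplppplpp) expands symbol-by-symbol to pl pp pl pl pl pp pl pp pl pp pl pl pl pp pl pl; joining the 16 pieces gives the next term.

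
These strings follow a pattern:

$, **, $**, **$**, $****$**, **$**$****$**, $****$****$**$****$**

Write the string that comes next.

From term 3 onward, concatenate the second-to-last term with the last: $·** = $**, **·$** = **$**, …
The next term joins **$**$****$** and $****$****$**$****$**.

**$**$****$**$****$****$**$****$**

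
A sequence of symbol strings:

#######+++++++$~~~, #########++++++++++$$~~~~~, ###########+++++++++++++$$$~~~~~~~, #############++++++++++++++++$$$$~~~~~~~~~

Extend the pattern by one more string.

###############+++++++++++++++++++$$$$$~~~~~~~~~~~

Reading off run lengths: # runs 7, 9, 11, 13; + runs 7, 10, 13, 16; $ runs 1, 2, 3, 4; ~ runs 3, 5, 7, 9 — each is linear in n, where the shown terms are n = 2, 3, 4, 5.
Setting n = 6 gives 15, 19, 5, 11 characters in each block.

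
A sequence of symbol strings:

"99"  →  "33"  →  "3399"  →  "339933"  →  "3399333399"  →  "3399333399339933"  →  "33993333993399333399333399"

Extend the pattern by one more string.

339933339933993333993333993399333399339933

Each term (from the third on) is the previous term followed by the one before it: term 3 = 33·99 = 3399.
So term 8 is 33993333993399333399333399·3399333399339933.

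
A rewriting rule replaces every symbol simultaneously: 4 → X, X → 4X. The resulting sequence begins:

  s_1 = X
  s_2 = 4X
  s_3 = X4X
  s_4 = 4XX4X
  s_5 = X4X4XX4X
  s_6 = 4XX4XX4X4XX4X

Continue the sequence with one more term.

Rewriting the 13 symbols of 4XX4XX4X4XX4X one by one yields X 4X 4X X 4X 4X X 4X X 4X 4X X 4X; concatenated:

X4X4XX4X4XX4XX4X4XX4X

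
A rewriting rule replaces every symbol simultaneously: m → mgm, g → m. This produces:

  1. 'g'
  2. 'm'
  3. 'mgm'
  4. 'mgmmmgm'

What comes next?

Rewriting each symbol of mgmmmgm: m→mgm, g→m, m→mgm, m→mgm, m→mgm, g→m, m→mgm, which concatenates to mgm m mgm mgm mgm m mgm.

mgmmmgmmgmmgmmmgm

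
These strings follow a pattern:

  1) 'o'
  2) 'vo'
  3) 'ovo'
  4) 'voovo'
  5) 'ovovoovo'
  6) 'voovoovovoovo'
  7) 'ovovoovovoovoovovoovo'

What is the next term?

voovoovovoovoovovoovovoovoovovoovo

Each term (from the third on) is the two preceding terms concatenated in order: term 3 = o·vo = ovo.
So term 8 is voovoovovoovo·ovovoovovoovoovovoovo.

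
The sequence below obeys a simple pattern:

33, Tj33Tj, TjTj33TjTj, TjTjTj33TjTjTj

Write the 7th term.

Every step adds Tj to the front and Tj to the end of the previous string.
From TjTjTj33TjTjTj, 3 further steps: TjTjTj33TjTjTj → TjTjTjTj33TjTjTjTj → TjTjTjTjTj33TjTjTjTjTj → (answer).

TjTjTjTjTjTj33TjTjTjTjTjTj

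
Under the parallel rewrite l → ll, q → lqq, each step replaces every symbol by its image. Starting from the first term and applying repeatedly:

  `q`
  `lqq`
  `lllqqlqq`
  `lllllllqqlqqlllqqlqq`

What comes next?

lllllllllllllllqqlqqlllqqlqqlllllllqqlqqlllqqlqq

Applying the rule to each of the 20 symbols of lllllllqqlqqlllqqlqq gives the pieces ll ll ll ll ll ll ll lqq lqq ll lqq lqq ll ll ll lqq lqq ll lqq lqq, which concatenate to the answer.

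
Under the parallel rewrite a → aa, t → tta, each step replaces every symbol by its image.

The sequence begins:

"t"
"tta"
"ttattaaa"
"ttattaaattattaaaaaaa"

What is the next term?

ttattaaattattaaaaaaattattaaattattaaaaaaaaaaaaaaa

φ(ttattaaattattaaaaaaa) expands symbol-by-symbol to tta tta aa tta tta aa aa aa tta tta aa tta tta aa aa aa aa aa aa aa; joining the 20 pieces gives the next term.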